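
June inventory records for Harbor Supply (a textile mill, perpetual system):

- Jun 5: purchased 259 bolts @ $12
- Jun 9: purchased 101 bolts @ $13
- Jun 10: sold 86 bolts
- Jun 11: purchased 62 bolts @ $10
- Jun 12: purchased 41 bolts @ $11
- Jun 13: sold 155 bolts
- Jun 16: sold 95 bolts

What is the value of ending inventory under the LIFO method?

Jun 10, 86 sold [LIFO — newest first]: 86 @ $13 = $1,118
Jun 13, 155 sold [LIFO — newest first]: 41 @ $11 + 62 @ $10 + 15 @ $13 + 37 @ $12 = $1,710
Jun 16, 95 sold [LIFO — newest first]: 95 @ $12 = $1,140
Total COGS = $1,118 + $1,710 + $1,140 = $3,968
Ending inventory: 127 @ $12 = $1,524
Check: goods available $5,492 = COGS $3,968 + ending $1,524

Ending inventory = $1,524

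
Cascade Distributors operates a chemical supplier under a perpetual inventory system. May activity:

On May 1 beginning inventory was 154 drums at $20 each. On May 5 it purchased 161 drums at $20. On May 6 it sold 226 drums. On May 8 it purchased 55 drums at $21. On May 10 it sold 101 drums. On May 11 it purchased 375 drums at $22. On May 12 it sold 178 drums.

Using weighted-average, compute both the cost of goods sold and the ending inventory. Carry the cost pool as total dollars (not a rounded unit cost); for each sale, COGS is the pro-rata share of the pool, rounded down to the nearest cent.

After May 1: 154 on hand, pool $3,080.00 (≈ $20.0000 each)
After May 5: 315 on hand, pool $6,300.00 (≈ $20.0000 each)
May 6, sell 226: 226/315 × $6,300.00 → $4,520.00
After May 8: 144 on hand, pool $2,935.00 (≈ $20.3819 each)
May 10, sell 101: 101/144 × $2,935.00 → $2,058.57
After May 11: 418 on hand, pool $9,126.43 (≈ $21.8336 each)
May 12, sell 178: 178/418 × $9,126.43 → $3,886.37
Total COGS = $4,520.00 + $2,058.57 + $3,886.37 = $10,464.94
Ending inventory (cost pool remaining) = $5,240.06
Check: goods available $15,705.00 = COGS $10,464.94 + ending $5,240.06

COGS = $10,464.94; ending inventory = $5,240.06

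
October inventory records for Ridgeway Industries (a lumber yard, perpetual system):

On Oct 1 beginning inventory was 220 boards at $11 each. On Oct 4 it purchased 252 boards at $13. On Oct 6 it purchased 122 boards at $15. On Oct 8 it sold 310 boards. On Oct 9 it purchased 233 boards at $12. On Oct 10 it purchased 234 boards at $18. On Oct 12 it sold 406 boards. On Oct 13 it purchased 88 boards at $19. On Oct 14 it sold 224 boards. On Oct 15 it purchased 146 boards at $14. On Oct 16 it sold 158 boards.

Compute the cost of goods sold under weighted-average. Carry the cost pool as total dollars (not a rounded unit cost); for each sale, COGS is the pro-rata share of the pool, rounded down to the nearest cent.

After Oct 1: 220 on hand, pool $2,420.00 (≈ $11.0000 each)
After Oct 4: 472 on hand, pool $5,696.00 (≈ $12.0678 each)
After Oct 6: 594 on hand, pool $7,526.00 (≈ $12.6700 each)
Oct 8, sell 310: 310/594 × $7,526.00 → $3,927.71
After Oct 9: 517 on hand, pool $6,394.29 (≈ $12.3681 each)
After Oct 10: 751 on hand, pool $10,606.29 (≈ $14.1229 each)
Oct 12, sell 406: 406/751 × $10,606.29 → $5,733.89
After Oct 13: 433 on hand, pool $6,544.40 (≈ $15.1141 each)
Oct 14, sell 224: 224/433 × $6,544.40 → $3,385.55
After Oct 15: 355 on hand, pool $5,202.85 (≈ $14.6559 each)
Oct 16, sell 158: 158/355 × $5,202.85 → $2,315.63
Total COGS = $3,927.71 + $5,733.89 + $3,385.55 + $2,315.63 = $15,362.78
Ending inventory (cost pool remaining) = $2,887.22

COGS = $15,362.78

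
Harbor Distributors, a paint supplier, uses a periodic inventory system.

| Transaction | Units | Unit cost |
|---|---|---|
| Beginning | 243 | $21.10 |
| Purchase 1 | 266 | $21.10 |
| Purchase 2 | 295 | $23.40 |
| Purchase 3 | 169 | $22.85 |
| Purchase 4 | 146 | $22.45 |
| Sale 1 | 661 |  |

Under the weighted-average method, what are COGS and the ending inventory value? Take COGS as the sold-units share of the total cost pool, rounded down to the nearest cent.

COGS = $14,639.02; ending inventory = $10,143.23

Sale 1, sell 661: 661/1119 × $24,782.25 → $14,639.02
Ending inventory (cost pool remaining) = $10,143.23
Check: goods available $24,782.25 = COGS $14,639.02 + ending $10,143.23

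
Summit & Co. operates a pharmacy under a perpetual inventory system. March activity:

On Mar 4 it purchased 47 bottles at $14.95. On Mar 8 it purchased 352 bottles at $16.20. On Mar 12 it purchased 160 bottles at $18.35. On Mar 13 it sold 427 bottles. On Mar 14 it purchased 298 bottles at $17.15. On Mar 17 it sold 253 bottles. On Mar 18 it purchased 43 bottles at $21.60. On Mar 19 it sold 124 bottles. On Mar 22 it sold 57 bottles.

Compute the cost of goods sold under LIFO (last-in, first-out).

Mar 13, 427 sold [LIFO — newest first]: 160 @ $18.35 + 267 @ $16.20 = $7,261.40
Mar 17, 253 sold [LIFO — newest first]: 253 @ $17.15 = $4,338.95
Mar 19, 124 sold [LIFO — newest first]: 43 @ $21.60 + 45 @ $17.15 + 36 @ $16.20 = $2,283.75
Mar 22, 57 sold [LIFO — newest first]: 49 @ $16.20 + 8 @ $14.95 = $913.40
Total COGS = $7,261.40 + $4,338.95 + $2,283.75 + $913.40 = $14,797.50
Ending inventory: 39 @ $14.95 = $583.05
Check: goods available $15,380.55 = COGS $14,797.50 + ending $583.05

COGS = $14,797.50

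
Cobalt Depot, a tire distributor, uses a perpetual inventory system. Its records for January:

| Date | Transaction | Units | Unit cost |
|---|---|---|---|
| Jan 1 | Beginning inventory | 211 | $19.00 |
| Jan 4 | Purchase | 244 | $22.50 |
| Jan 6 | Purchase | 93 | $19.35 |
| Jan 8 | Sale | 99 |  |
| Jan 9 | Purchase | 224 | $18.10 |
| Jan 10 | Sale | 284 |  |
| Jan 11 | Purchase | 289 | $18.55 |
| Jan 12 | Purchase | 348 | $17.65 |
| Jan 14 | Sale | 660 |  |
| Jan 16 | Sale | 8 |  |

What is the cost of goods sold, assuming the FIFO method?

COGS = $20,528.40

Jan 8, 99 sold [FIFO — oldest first]: 99 @ $19.00 = $1,881.00
Jan 10, 284 sold [FIFO — oldest first]: 112 @ $19.00 + 172 @ $22.50 = $5,998.00
Jan 14, 660 sold [FIFO — oldest first]: 72 @ $22.50 + 93 @ $19.35 + 224 @ $18.10 + 271 @ $18.55 = $12,501.00
Jan 16, 8 sold [FIFO — oldest first]: 8 @ $18.55 = $148.40
Total COGS = $1,881.00 + $5,998.00 + $12,501.00 + $148.40 = $20,528.40
Ending inventory: 10 @ $18.55 + 348 @ $17.65 = $6,327.70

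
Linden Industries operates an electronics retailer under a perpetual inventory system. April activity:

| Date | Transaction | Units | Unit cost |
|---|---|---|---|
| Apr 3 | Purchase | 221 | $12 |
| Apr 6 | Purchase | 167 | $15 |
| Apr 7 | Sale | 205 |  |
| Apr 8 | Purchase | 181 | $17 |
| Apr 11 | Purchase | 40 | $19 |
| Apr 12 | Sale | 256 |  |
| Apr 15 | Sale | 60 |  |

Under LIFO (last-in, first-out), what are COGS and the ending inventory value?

Apr 7, 205 sold [LIFO — newest first]: 167 @ $15 + 38 @ $12 = $2,961
Apr 12, 256 sold [LIFO — newest first]: 40 @ $19 + 181 @ $17 + 35 @ $12 = $4,257
Apr 15, 60 sold [LIFO — newest first]: 60 @ $12 = $720
Total COGS = $2,961 + $4,257 + $720 = $7,938
Ending inventory: 88 @ $12 = $1,056

COGS = $7,938; ending inventory = $1,056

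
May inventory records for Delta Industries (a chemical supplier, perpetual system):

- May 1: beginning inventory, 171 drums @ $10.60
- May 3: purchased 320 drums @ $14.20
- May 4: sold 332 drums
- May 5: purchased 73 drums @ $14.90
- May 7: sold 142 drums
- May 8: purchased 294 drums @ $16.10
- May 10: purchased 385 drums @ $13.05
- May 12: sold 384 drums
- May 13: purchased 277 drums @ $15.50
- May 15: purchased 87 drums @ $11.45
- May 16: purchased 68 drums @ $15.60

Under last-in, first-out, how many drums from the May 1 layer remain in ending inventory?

90

May 4, 332 sold [LIFO — newest first]: 320 @ $14.20 + 12 @ $10.60 = $4,671.20
May 7, 142 sold [LIFO — newest first]: 73 @ $14.90 + 69 @ $10.60 = $1,819.10
May 12, 384 sold [LIFO — newest first]: 384 @ $13.05 = $5,011.20
Total COGS = $4,671.20 + $1,819.10 + $5,011.20 = $11,501.50
Ending inventory: 90 @ $10.60 + 294 @ $16.10 + 1 @ $13.05 + 277 @ $15.50 + 87 @ $11.45 + 68 @ $15.60 = $12,050.90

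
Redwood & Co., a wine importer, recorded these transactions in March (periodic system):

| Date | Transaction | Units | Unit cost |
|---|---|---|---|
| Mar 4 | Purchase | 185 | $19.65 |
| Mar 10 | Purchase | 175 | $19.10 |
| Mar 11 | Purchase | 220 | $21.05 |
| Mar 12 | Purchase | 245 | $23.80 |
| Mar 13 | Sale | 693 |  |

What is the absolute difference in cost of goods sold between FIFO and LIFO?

FIFO COGS: 185 @ $19.65 + 175 @ $19.10 + 220 @ $21.05 + 113 @ $23.80 = $14,298.15
LIFO COGS: 245 @ $23.80 + 220 @ $21.05 + 175 @ $19.10 + 53 @ $19.65 = $14,845.95
Difference = |$14,298.15 − $14,845.95| = $547.80

$547.80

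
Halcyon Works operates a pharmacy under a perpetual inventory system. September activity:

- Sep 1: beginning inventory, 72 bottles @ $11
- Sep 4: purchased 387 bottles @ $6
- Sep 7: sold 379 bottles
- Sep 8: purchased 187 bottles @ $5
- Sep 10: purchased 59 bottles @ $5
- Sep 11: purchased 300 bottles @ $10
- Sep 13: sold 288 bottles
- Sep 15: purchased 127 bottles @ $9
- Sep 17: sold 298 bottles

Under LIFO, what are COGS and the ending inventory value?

Sep 7, 379 sold [LIFO — newest first]: 379 @ $6 = $2,274
Sep 13, 288 sold [LIFO — newest first]: 288 @ $10 = $2,880
Sep 17, 298 sold [LIFO — newest first]: 127 @ $9 + 12 @ $10 + 59 @ $5 + 100 @ $5 = $2,058
Total COGS = $2,274 + $2,880 + $2,058 = $7,212
Ending inventory: 72 @ $11 + 8 @ $6 + 87 @ $5 = $1,275

COGS = $7,212; ending inventory = $1,275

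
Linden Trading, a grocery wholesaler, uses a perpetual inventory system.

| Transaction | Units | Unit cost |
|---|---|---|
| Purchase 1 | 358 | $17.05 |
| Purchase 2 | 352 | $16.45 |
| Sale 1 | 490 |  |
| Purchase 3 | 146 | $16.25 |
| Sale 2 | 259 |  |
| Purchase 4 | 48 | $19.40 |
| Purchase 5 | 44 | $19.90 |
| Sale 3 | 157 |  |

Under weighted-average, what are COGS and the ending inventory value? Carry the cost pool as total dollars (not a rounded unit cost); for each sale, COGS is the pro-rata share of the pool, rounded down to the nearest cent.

COGS = $15,318.46; ending inventory = $755.14

After Purchase 1: 358 on hand, pool $6,103.90 (≈ $17.0500 each)
After Purchase 2: 710 on hand, pool $11,894.30 (≈ $16.7525 each)
Sale 1, sell 490: 490/710 × $11,894.30 → $8,208.74
After Purchase 3: 366 on hand, pool $6,058.06 (≈ $16.5521 each)
Sale 2, sell 259: 259/366 × $6,058.06 → $4,286.98
After Purchase 4: 155 on hand, pool $2,702.28 (≈ $17.4341 each)
After Purchase 5: 199 on hand, pool $3,577.88 (≈ $17.9793 each)
Sale 3, sell 157: 157/199 × $3,577.88 → $2,822.74
Total COGS = $8,208.74 + $4,286.98 + $2,822.74 = $15,318.46
Ending inventory (cost pool remaining) = $755.14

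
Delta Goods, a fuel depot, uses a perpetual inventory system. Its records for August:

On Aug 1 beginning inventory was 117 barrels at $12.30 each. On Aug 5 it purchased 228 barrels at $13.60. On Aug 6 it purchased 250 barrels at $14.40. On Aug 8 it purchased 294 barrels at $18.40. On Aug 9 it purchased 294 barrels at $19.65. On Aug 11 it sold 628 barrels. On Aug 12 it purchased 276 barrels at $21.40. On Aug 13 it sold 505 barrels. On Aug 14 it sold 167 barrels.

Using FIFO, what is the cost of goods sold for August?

Aug 11, 628 sold [FIFO — oldest first]: 117 @ $12.30 + 228 @ $13.60 + 250 @ $14.40 + 33 @ $18.40 = $8,747.10
Aug 13, 505 sold [FIFO — oldest first]: 261 @ $18.40 + 244 @ $19.65 = $9,597.00
Aug 14, 167 sold [FIFO — oldest first]: 50 @ $19.65 + 117 @ $21.40 = $3,486.30
Total COGS = $8,747.10 + $9,597.00 + $3,486.30 = $21,830.40
Ending inventory: 159 @ $21.40 = $3,402.60

COGS = $21,830.40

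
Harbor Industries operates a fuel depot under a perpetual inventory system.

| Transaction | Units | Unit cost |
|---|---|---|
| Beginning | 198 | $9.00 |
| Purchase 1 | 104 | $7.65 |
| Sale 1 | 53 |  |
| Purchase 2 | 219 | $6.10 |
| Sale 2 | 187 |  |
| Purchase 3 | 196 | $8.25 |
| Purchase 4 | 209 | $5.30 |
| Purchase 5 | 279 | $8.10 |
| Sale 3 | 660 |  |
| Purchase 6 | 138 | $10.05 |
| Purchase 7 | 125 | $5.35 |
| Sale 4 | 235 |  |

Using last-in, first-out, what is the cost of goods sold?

Sale 1 (53) [LIFO — newest first]: 53 @ $7.65 = $405.45
Sale 2 (187) [LIFO — newest first]: 187 @ $6.10 = $1,140.70
Sale 3 (660) [LIFO — newest first]: 279 @ $8.10 + 209 @ $5.30 + 172 @ $8.25 = $4,786.60
Sale 4 (235) [LIFO — newest first]: 125 @ $5.35 + 110 @ $10.05 = $1,774.25
Total COGS = $405.45 + $1,140.70 + $4,786.60 + $1,774.25 = $8,107.00
Ending inventory: 198 @ $9.00 + 51 @ $7.65 + 32 @ $6.10 + 24 @ $8.25 + 28 @ $10.05 = $2,846.75

COGS = $8,107.00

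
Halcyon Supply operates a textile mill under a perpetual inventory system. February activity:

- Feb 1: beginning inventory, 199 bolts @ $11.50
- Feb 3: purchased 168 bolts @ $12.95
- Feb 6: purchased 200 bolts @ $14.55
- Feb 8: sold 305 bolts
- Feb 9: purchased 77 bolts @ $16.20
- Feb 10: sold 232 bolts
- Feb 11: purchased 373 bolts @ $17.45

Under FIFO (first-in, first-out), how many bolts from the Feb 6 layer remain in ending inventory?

Feb 8, 305 sold [FIFO — oldest first]: 199 @ $11.50 + 106 @ $12.95 = $3,661.20
Feb 10, 232 sold [FIFO — oldest first]: 62 @ $12.95 + 170 @ $14.55 = $3,276.40
Total COGS = $3,661.20 + $3,276.40 = $6,937.60
Ending inventory: 30 @ $14.55 + 77 @ $16.20 + 373 @ $17.45 = $8,192.75

30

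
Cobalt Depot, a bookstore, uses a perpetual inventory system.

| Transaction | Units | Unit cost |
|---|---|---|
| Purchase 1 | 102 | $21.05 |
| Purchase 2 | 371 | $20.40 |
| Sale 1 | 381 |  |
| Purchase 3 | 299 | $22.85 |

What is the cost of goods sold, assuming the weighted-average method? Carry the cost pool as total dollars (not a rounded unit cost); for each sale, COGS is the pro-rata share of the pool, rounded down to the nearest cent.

COGS = $7,825.80

After Purchase 1: 102 on hand, pool $2,147.10 (≈ $21.0500 each)
After Purchase 2: 473 on hand, pool $9,715.50 (≈ $20.5402 each)
Sale 1, sell 381: 381/473 × $9,715.50 → $7,825.80
After Purchase 3: 391 on hand, pool $8,721.85 (≈ $22.3065 each)
Ending inventory (cost pool remaining) = $8,721.85
Check: goods available $16,547.65 = COGS $7,825.80 + ending $8,721.85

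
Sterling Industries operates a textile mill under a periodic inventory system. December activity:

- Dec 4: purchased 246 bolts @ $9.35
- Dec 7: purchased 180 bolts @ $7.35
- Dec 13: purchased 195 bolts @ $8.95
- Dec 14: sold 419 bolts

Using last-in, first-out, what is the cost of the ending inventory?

Dec 14, 419 sold [LIFO — newest first]: 195 @ $8.95 + 180 @ $7.35 + 44 @ $9.35 = $3,479.65
Ending inventory: 202 @ $9.35 = $1,888.70
Check: goods available $5,368.35 = COGS $3,479.65 + ending $1,888.70

Ending inventory = $1,888.70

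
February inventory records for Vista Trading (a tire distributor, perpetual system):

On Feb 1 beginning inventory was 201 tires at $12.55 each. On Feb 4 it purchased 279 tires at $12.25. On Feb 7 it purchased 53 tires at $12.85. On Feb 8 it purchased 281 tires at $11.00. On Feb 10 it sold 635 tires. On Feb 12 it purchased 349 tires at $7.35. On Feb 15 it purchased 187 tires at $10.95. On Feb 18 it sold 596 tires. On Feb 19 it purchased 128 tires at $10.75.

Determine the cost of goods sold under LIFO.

COGS = $12,831.70

Feb 10, 635 sold [LIFO — newest first]: 281 @ $11.00 + 53 @ $12.85 + 279 @ $12.25 + 22 @ $12.55 = $7,465.90
Feb 18, 596 sold [LIFO — newest first]: 187 @ $10.95 + 349 @ $7.35 + 60 @ $12.55 = $5,365.80
Total COGS = $7,465.90 + $5,365.80 = $12,831.70
Ending inventory: 119 @ $12.55 + 128 @ $10.75 = $2,869.45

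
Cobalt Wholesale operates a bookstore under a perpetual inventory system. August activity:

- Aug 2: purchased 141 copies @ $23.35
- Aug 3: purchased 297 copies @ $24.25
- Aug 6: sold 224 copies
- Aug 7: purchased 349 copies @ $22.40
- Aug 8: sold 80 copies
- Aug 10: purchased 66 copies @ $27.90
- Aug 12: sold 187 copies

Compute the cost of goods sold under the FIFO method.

Aug 6, 224 sold [FIFO — oldest first]: 141 @ $23.35 + 83 @ $24.25 = $5,305.10
Aug 8, 80 sold [FIFO — oldest first]: 80 @ $24.25 = $1,940.00
Aug 12, 187 sold [FIFO — oldest first]: 134 @ $24.25 + 53 @ $22.40 = $4,436.70
Total COGS = $5,305.10 + $1,940.00 + $4,436.70 = $11,681.80
Ending inventory: 296 @ $22.40 + 66 @ $27.90 = $8,471.80

COGS = $11,681.80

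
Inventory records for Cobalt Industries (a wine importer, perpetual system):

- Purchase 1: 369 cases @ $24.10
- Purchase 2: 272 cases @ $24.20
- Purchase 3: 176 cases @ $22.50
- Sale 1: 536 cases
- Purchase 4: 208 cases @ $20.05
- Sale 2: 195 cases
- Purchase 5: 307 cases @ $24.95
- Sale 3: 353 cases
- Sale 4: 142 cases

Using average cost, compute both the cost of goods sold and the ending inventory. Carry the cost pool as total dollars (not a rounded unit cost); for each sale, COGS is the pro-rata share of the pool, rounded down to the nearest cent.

COGS = $28,763.32; ending inventory = $2,502.03

After Purchase 1: 369 on hand, pool $8,892.90 (≈ $24.1000 each)
After Purchase 2: 641 on hand, pool $15,475.30 (≈ $24.1424 each)
After Purchase 3: 817 on hand, pool $19,435.30 (≈ $23.7886 each)
Sale 1, sell 536: 536/817 × $19,435.30 → $12,750.69
After Purchase 4: 489 on hand, pool $10,855.01 (≈ $22.1984 each)
Sale 2, sell 195: 195/489 × $10,855.01 → $4,328.68
After Purchase 5: 601 on hand, pool $14,185.98 (≈ $23.6040 each)
Sale 3, sell 353: 353/601 × $14,185.98 → $8,332.19
Sale 4, sell 142: 142/248 × $5,853.79 → $3,351.76
Total COGS = $12,750.69 + $4,328.68 + $8,332.19 + $3,351.76 = $28,763.32
Ending inventory (cost pool remaining) = $2,502.03
Check: goods available $31,265.35 = COGS $28,763.32 + ending $2,502.03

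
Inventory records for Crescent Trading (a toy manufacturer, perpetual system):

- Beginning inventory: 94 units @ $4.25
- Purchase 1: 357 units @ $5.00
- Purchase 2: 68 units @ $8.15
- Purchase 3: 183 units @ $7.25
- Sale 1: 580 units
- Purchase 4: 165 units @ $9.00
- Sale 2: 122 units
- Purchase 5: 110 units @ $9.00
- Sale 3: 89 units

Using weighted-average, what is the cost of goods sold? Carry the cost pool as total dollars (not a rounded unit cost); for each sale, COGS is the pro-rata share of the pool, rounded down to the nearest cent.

COGS = $5,018.66

After Beginning: 94 on hand, pool $399.50 (≈ $4.2500 each)
After Purchase 1: 451 on hand, pool $2,184.50 (≈ $4.8437 each)
After Purchase 2: 519 on hand, pool $2,738.70 (≈ $5.2769 each)
After Purchase 3: 702 on hand, pool $4,065.45 (≈ $5.7912 each)
Sale 1, sell 580: 580/702 × $4,065.45 → $3,358.91
After Purchase 4: 287 on hand, pool $2,191.54 (≈ $7.6360 each)
Sale 2, sell 122: 122/287 × $2,191.54 → $931.59
After Purchase 5: 275 on hand, pool $2,249.95 (≈ $8.1816 each)
Sale 3, sell 89: 89/275 × $2,249.95 → $728.16
Total COGS = $3,358.91 + $931.59 + $728.16 = $5,018.66
Ending inventory (cost pool remaining) = $1,521.79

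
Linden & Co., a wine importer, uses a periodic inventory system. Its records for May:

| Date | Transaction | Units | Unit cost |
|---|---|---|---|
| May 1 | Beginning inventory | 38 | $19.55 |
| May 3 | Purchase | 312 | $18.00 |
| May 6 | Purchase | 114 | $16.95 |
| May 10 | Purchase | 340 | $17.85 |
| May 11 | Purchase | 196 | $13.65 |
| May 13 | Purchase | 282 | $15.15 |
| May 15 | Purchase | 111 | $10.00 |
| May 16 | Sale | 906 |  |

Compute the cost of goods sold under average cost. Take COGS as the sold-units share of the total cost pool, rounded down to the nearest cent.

May 16, sell 906: 906/1393 × $22,417.90 → $14,580.48
Ending inventory (cost pool remaining) = $7,837.42
Check: goods available $22,417.90 = COGS $14,580.48 + ending $7,837.42

COGS = $14,580.48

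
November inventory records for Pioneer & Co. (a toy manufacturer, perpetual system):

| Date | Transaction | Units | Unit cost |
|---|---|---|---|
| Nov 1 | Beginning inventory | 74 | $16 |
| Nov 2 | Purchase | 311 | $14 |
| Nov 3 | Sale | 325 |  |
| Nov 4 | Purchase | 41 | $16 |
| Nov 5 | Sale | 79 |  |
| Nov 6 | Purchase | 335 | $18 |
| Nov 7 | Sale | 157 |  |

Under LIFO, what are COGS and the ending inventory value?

COGS = $8,668; ending inventory = $3,556

Nov 3, 325 sold [LIFO — newest first]: 311 @ $14 + 14 @ $16 = $4,578
Nov 5, 79 sold [LIFO — newest first]: 41 @ $16 + 38 @ $16 = $1,264
Nov 7, 157 sold [LIFO — newest first]: 157 @ $18 = $2,826
Total COGS = $4,578 + $1,264 + $2,826 = $8,668
Ending inventory: 22 @ $16 + 178 @ $18 = $3,556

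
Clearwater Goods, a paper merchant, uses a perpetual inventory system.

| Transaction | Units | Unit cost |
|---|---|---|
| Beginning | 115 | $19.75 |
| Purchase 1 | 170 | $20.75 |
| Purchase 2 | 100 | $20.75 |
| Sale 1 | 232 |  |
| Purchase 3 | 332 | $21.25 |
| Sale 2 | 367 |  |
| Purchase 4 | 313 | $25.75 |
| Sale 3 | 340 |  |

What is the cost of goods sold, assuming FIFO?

COGS = $20,645.25

Sale 1 (232) [FIFO — oldest first]: 115 @ $19.75 + 117 @ $20.75 = $4,699.00
Sale 2 (367) [FIFO — oldest first]: 53 @ $20.75 + 100 @ $20.75 + 214 @ $21.25 = $7,722.25
Sale 3 (340) [FIFO — oldest first]: 118 @ $21.25 + 222 @ $25.75 = $8,224.00
Total COGS = $4,699.00 + $7,722.25 + $8,224.00 = $20,645.25
Ending inventory: 91 @ $25.75 = $2,343.25
Check: goods available $22,988.50 = COGS $20,645.25 + ending $2,343.25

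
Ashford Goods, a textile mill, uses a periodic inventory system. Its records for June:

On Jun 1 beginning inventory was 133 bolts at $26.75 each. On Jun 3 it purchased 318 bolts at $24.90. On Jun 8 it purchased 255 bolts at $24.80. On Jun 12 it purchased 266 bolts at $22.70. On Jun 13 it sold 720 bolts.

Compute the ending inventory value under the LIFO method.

Jun 13, 720 sold [LIFO — newest first]: 266 @ $22.70 + 255 @ $24.80 + 199 @ $24.90 = $17,317.30
Ending inventory: 133 @ $26.75 + 119 @ $24.90 = $6,520.85
Check: goods available $23,838.15 = COGS $17,317.30 + ending $6,520.85

Ending inventory = $6,520.85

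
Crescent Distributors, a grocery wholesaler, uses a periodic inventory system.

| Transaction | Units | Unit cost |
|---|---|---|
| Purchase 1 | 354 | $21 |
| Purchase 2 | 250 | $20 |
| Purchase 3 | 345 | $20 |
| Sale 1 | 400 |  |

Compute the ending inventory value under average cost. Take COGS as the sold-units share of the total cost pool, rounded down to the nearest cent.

Ending inventory = $11,184.80

Sale 1, sell 400: 400/949 × $19,334.00 → $8,149.20
Ending inventory (cost pool remaining) = $11,184.80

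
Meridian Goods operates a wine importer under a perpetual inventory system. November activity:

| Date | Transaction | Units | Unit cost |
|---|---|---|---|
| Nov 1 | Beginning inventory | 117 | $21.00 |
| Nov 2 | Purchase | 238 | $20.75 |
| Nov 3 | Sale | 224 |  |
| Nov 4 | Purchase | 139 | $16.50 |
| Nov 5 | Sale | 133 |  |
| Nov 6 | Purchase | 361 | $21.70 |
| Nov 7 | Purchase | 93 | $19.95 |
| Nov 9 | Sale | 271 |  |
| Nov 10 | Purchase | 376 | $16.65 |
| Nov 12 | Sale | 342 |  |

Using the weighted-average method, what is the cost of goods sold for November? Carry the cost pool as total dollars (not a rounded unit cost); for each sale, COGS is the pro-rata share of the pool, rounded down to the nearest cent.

COGS = $19,084.11

After Nov 1: 117 on hand, pool $2,457.00 (≈ $21.0000 each)
After Nov 2: 355 on hand, pool $7,395.50 (≈ $20.8324 each)
Nov 3, sell 224: 224/355 × $7,395.50 → $4,666.45
After Nov 4: 270 on hand, pool $5,022.55 (≈ $18.6020 each)
Nov 5, sell 133: 133/270 × $5,022.55 → $2,474.07
After Nov 6: 498 on hand, pool $10,382.18 (≈ $20.8478 each)
After Nov 7: 591 on hand, pool $12,237.53 (≈ $20.7065 each)
Nov 9, sell 271: 271/591 × $12,237.53 → $5,611.45
After Nov 10: 696 on hand, pool $12,886.48 (≈ $18.5151 each)
Nov 12, sell 342: 342/696 × $12,886.48 → $6,332.14
Total COGS = $4,666.45 + $2,474.07 + $5,611.45 + $6,332.14 = $19,084.11
Ending inventory (cost pool remaining) = $6,554.34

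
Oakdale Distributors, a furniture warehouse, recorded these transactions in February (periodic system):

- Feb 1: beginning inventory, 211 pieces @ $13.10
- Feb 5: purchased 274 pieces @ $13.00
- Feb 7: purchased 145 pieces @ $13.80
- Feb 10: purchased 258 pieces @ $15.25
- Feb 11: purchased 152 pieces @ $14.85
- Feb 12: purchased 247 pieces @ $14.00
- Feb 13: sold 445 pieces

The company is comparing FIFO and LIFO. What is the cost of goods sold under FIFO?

FIFO COGS: 211 @ $13.10 + 234 @ $13.00 = $5,806.10
LIFO COGS: 247 @ $14.00 + 152 @ $14.85 + 46 @ $15.25 = $6,416.70

COGS = $5,806.10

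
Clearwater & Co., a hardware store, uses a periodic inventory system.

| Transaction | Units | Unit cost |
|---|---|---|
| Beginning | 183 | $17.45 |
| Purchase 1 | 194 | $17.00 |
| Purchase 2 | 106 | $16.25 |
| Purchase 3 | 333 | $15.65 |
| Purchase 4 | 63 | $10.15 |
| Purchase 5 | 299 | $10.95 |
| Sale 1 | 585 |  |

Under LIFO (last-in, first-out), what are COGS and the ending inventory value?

Sale 1 (585) [LIFO — newest first]: 299 @ $10.95 + 63 @ $10.15 + 223 @ $15.65 = $7,403.45
Ending inventory: 183 @ $17.45 + 194 @ $17.00 + 106 @ $16.25 + 110 @ $15.65 = $9,935.35
Check: goods available $17,338.80 = COGS $7,403.45 + ending $9,935.35

COGS = $7,403.45; ending inventory = $9,935.35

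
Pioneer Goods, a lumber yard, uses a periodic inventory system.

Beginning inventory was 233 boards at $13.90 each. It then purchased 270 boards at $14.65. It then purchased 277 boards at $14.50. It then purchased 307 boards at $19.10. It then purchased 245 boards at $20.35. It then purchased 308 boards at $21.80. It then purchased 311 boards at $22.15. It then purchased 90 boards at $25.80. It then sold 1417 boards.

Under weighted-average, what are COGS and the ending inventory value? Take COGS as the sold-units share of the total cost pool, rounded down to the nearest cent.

COGS = $26,371.89; ending inventory = $11,613.31

Sale 1, sell 1417: 1417/2041 × $37,985.20 → $26,371.89
Ending inventory (cost pool remaining) = $11,613.31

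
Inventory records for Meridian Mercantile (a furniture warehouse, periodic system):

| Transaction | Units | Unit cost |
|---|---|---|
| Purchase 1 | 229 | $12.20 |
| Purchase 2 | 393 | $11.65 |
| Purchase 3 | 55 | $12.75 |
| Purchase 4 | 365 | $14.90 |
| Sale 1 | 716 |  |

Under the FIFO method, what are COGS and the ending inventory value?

COGS = $8,654.60; ending inventory = $4,857.40

Sale 1 (716) [FIFO — oldest first]: 229 @ $12.20 + 393 @ $11.65 + 55 @ $12.75 + 39 @ $14.90 = $8,654.60
Ending inventory: 326 @ $14.90 = $4,857.40
Check: goods available $13,512.00 = COGS $8,654.60 + ending $4,857.40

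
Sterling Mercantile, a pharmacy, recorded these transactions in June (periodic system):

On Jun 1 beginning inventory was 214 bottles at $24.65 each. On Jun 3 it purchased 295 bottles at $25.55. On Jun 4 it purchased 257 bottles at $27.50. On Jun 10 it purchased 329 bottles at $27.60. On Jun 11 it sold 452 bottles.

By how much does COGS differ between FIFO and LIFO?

FIFO COGS: 214 @ $24.65 + 238 @ $25.55 = $11,356.00
LIFO COGS: 329 @ $27.60 + 123 @ $27.50 = $12,462.90
Difference = |$11,356.00 − $12,462.90| = $1,106.90

$1,106.90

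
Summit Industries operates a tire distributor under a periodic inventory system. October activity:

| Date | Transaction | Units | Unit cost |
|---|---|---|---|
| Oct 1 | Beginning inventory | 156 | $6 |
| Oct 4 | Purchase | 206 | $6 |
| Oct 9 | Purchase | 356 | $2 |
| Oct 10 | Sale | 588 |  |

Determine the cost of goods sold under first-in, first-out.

COGS = $2,624

Oct 10, 588 sold [FIFO — oldest first]: 156 @ $6 + 206 @ $6 + 226 @ $2 = $2,624
Ending inventory: 130 @ $2 = $260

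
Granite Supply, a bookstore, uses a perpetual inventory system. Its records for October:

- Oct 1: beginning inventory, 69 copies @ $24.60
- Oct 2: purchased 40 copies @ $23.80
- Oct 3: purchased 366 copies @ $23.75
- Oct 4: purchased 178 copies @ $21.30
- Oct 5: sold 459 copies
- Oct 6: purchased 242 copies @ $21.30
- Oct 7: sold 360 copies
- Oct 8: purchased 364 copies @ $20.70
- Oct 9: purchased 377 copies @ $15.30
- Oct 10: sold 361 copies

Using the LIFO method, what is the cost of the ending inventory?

Ending inventory = $9,643.60

Oct 5, 459 sold [LIFO — newest first]: 178 @ $21.30 + 281 @ $23.75 = $10,465.15
Oct 7, 360 sold [LIFO — newest first]: 242 @ $21.30 + 85 @ $23.75 + 33 @ $23.80 = $7,958.75
Oct 10, 361 sold [LIFO — newest first]: 361 @ $15.30 = $5,523.30
Total COGS = $10,465.15 + $7,958.75 + $5,523.30 = $23,947.20
Ending inventory: 69 @ $24.60 + 7 @ $23.80 + 364 @ $20.70 + 16 @ $15.30 = $9,643.60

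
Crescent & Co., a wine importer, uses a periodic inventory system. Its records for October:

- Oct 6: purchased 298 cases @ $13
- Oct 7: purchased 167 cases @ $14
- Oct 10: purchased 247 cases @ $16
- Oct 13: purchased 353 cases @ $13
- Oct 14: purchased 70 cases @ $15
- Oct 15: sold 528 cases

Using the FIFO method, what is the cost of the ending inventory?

Oct 15, 528 sold [FIFO — oldest first]: 298 @ $13 + 167 @ $14 + 63 @ $16 = $7,220
Ending inventory: 184 @ $16 + 353 @ $13 + 70 @ $15 = $8,583
Check: goods available $15,803 = COGS $7,220 + ending $8,583

Ending inventory = $8,583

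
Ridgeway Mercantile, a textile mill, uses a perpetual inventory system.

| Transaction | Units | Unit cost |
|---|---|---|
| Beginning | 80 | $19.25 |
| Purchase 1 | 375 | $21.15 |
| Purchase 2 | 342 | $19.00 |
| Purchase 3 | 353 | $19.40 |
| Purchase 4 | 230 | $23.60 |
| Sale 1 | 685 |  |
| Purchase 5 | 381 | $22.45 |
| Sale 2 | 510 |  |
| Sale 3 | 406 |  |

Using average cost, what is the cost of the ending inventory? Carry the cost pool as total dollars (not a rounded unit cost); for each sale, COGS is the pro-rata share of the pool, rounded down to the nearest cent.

Ending inventory = $3,387.15

After Beginning: 80 on hand, pool $1,540.00 (≈ $19.2500 each)
After Purchase 1: 455 on hand, pool $9,471.25 (≈ $20.8159 each)
After Purchase 2: 797 on hand, pool $15,969.25 (≈ $20.0367 each)
After Purchase 3: 1150 on hand, pool $22,817.45 (≈ $19.8413 each)
After Purchase 4: 1380 on hand, pool $28,245.45 (≈ $20.4677 each)
Sale 1, sell 685: 685/1380 × $28,245.45 → $14,020.38
After Purchase 5: 1076 on hand, pool $22,778.52 (≈ $21.1696 each)
Sale 2, sell 510: 510/1076 × $22,778.52 → $10,796.51
Sale 3, sell 406: 406/566 × $11,982.01 → $8,594.86
Total COGS = $14,020.38 + $10,796.51 + $8,594.86 = $33,411.75
Ending inventory (cost pool remaining) = $3,387.15
Check: goods available $36,798.90 = COGS $33,411.75 + ending $3,387.15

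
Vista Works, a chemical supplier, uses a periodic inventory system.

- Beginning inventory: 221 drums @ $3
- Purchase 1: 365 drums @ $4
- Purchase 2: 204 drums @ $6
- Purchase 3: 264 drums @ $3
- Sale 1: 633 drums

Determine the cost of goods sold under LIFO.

COGS = $2,676

Sale 1 (633) [LIFO — newest first]: 264 @ $3 + 204 @ $6 + 165 @ $4 = $2,676
Ending inventory: 221 @ $3 + 200 @ $4 = $1,463
Check: goods available $4,139 = COGS $2,676 + ending $1,463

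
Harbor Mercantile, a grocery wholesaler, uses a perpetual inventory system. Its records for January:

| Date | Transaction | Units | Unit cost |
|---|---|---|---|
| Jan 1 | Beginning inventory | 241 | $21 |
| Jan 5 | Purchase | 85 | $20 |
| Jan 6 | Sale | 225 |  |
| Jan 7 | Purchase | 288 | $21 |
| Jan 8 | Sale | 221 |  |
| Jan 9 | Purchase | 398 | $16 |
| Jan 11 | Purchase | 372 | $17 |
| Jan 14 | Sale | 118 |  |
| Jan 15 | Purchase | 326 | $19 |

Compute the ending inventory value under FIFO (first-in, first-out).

Jan 6, 225 sold [FIFO — oldest first]: 225 @ $21 = $4,725
Jan 8, 221 sold [FIFO — oldest first]: 16 @ $21 + 85 @ $20 + 120 @ $21 = $4,556
Jan 14, 118 sold [FIFO — oldest first]: 118 @ $21 = $2,478
Total COGS = $4,725 + $4,556 + $2,478 = $11,759
Ending inventory: 50 @ $21 + 398 @ $16 + 372 @ $17 + 326 @ $19 = $19,936
Check: goods available $31,695 = COGS $11,759 + ending $19,936

Ending inventory = $19,936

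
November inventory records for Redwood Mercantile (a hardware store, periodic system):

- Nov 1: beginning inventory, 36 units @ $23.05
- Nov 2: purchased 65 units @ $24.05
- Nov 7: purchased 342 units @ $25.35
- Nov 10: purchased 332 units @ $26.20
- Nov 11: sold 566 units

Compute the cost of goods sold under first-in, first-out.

Nov 11, 566 sold [FIFO — oldest first]: 36 @ $23.05 + 65 @ $24.05 + 342 @ $25.35 + 123 @ $26.20 = $14,285.35
Ending inventory: 209 @ $26.20 = $5,475.80

COGS = $14,285.35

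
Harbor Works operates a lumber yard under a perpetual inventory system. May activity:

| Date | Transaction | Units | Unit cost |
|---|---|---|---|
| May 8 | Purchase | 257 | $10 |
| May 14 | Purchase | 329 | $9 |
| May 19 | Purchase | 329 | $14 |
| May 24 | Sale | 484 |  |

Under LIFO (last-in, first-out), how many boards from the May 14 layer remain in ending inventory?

174

May 24, 484 sold [LIFO — newest first]: 329 @ $14 + 155 @ $9 = $6,001
Ending inventory: 257 @ $10 + 174 @ $9 = $4,136
Check: goods available $10,137 = COGS $6,001 + ending $4,136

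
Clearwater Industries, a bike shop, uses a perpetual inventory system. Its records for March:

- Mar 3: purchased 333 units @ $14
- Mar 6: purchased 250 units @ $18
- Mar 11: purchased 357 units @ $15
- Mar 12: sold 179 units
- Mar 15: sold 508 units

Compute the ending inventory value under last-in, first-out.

Ending inventory = $3,542

Mar 12, 179 sold [LIFO — newest first]: 179 @ $15 = $2,685
Mar 15, 508 sold [LIFO — newest first]: 178 @ $15 + 250 @ $18 + 80 @ $14 = $8,290
Total COGS = $2,685 + $8,290 = $10,975
Ending inventory: 253 @ $14 = $3,542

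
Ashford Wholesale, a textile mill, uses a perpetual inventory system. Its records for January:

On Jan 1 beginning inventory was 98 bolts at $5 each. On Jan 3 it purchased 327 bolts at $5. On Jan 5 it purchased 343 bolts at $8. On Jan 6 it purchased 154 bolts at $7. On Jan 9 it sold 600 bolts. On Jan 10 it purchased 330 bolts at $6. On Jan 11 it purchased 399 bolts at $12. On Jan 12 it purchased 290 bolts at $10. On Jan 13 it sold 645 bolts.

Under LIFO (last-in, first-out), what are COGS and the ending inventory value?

COGS = $11,497; ending inventory = $4,118

Jan 9, 600 sold [LIFO — newest first]: 154 @ $7 + 343 @ $8 + 103 @ $5 = $4,337
Jan 13, 645 sold [LIFO — newest first]: 290 @ $10 + 355 @ $12 = $7,160
Total COGS = $4,337 + $7,160 = $11,497
Ending inventory: 98 @ $5 + 224 @ $5 + 330 @ $6 + 44 @ $12 = $4,118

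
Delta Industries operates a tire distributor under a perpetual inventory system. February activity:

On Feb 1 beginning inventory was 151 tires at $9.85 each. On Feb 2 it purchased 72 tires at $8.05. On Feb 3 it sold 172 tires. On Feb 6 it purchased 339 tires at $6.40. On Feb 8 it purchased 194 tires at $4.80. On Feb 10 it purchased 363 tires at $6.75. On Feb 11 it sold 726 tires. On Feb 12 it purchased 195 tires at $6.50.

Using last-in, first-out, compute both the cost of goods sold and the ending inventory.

Feb 3, 172 sold [LIFO — newest first]: 72 @ $8.05 + 100 @ $9.85 = $1,564.60
Feb 11, 726 sold [LIFO — newest first]: 363 @ $6.75 + 194 @ $4.80 + 169 @ $6.40 = $4,463.05
Total COGS = $1,564.60 + $4,463.05 = $6,027.65
Ending inventory: 51 @ $9.85 + 170 @ $6.40 + 195 @ $6.50 = $2,857.85
Check: goods available $8,885.50 = COGS $6,027.65 + ending $2,857.85

COGS = $6,027.65; ending inventory = $2,857.85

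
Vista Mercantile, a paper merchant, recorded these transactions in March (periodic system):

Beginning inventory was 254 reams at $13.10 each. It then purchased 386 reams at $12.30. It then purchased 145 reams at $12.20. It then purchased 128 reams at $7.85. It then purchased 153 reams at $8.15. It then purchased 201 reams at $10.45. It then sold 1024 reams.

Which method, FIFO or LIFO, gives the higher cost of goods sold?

FIFO

FIFO COGS: 254 @ $13.10 + 386 @ $12.30 + 145 @ $12.20 + 128 @ $7.85 + 111 @ $8.15 = $11,753.65
LIFO COGS: 201 @ $10.45 + 153 @ $8.15 + 128 @ $7.85 + 145 @ $12.20 + 386 @ $12.30 + 11 @ $13.10 = $11,013.10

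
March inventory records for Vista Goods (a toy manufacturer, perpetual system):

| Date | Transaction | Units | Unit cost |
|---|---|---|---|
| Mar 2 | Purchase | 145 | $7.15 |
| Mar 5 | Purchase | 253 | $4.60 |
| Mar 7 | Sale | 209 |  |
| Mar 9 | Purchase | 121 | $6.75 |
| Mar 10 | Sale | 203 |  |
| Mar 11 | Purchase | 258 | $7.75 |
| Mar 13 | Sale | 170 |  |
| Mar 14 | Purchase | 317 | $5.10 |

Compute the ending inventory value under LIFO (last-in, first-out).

Ending inventory = $3,063.75

Mar 7, 209 sold [LIFO — newest first]: 209 @ $4.60 = $961.40
Mar 10, 203 sold [LIFO — newest first]: 121 @ $6.75 + 44 @ $4.60 + 38 @ $7.15 = $1,290.85
Mar 13, 170 sold [LIFO — newest first]: 170 @ $7.75 = $1,317.50
Total COGS = $961.40 + $1,290.85 + $1,317.50 = $3,569.75
Ending inventory: 107 @ $7.15 + 88 @ $7.75 + 317 @ $5.10 = $3,063.75
Check: goods available $6,633.50 = COGS $3,569.75 + ending $3,063.75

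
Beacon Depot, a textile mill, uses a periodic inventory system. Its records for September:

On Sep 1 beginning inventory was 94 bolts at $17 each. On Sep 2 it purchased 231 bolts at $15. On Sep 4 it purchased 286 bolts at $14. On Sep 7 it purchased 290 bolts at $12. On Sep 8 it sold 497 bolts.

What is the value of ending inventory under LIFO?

Sep 8, 497 sold [LIFO — newest first]: 290 @ $12 + 207 @ $14 = $6,378
Ending inventory: 94 @ $17 + 231 @ $15 + 79 @ $14 = $6,169
Check: goods available $12,547 = COGS $6,378 + ending $6,169

Ending inventory = $6,169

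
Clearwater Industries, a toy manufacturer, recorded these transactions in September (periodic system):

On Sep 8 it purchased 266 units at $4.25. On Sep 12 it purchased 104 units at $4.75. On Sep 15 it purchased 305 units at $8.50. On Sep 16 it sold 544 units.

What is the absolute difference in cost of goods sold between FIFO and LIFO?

$556.75

FIFO COGS: 266 @ $4.25 + 104 @ $4.75 + 174 @ $8.50 = $3,103.50
LIFO COGS: 305 @ $8.50 + 104 @ $4.75 + 135 @ $4.25 = $3,660.25
Difference = |$3,103.50 − $3,660.25| = $556.75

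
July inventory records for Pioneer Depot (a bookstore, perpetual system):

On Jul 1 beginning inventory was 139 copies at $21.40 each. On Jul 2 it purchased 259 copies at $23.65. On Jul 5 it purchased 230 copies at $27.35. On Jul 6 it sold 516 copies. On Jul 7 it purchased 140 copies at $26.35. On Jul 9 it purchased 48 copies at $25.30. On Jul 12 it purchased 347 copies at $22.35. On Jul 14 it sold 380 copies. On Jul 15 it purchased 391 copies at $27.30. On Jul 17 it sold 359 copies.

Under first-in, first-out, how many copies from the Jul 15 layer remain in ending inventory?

299

Jul 6, 516 sold [FIFO — oldest first]: 139 @ $21.40 + 259 @ $23.65 + 118 @ $27.35 = $12,327.25
Jul 14, 380 sold [FIFO — oldest first]: 112 @ $27.35 + 140 @ $26.35 + 48 @ $25.30 + 80 @ $22.35 = $9,754.60
Jul 17, 359 sold [FIFO — oldest first]: 267 @ $22.35 + 92 @ $27.30 = $8,479.05
Total COGS = $12,327.25 + $9,754.60 + $8,479.05 = $30,560.90
Ending inventory: 299 @ $27.30 = $8,162.70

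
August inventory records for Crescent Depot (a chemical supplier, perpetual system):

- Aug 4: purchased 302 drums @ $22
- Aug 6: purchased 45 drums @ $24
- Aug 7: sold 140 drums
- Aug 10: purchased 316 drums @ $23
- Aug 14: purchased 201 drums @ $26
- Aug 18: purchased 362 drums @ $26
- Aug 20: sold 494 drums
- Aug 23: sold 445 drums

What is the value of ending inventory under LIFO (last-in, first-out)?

Aug 7, 140 sold [LIFO — newest first]: 45 @ $24 + 95 @ $22 = $3,170
Aug 20, 494 sold [LIFO — newest first]: 362 @ $26 + 132 @ $26 = $12,844
Aug 23, 445 sold [LIFO — newest first]: 69 @ $26 + 316 @ $23 + 60 @ $22 = $10,382
Total COGS = $3,170 + $12,844 + $10,382 = $26,396
Ending inventory: 147 @ $22 = $3,234

Ending inventory = $3,234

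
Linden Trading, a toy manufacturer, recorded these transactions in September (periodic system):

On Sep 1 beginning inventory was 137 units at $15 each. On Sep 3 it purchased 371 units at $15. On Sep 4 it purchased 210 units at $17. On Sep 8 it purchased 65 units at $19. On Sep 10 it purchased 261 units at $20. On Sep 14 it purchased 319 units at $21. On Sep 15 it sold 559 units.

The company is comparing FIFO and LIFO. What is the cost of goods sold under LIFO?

FIFO COGS: 137 @ $15 + 371 @ $15 + 51 @ $17 = $8,487
LIFO COGS: 319 @ $21 + 240 @ $20 = $11,499

COGS = $11,499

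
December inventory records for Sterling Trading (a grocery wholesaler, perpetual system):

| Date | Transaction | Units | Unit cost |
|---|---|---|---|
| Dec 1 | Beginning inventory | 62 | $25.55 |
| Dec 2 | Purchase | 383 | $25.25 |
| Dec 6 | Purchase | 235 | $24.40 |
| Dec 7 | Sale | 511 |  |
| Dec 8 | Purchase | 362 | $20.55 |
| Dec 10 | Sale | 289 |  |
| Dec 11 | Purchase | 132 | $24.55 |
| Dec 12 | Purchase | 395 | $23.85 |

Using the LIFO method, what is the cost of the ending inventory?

Dec 7, 511 sold [LIFO — newest first]: 235 @ $24.40 + 276 @ $25.25 = $12,703.00
Dec 10, 289 sold [LIFO — newest first]: 289 @ $20.55 = $5,938.95
Total COGS = $12,703.00 + $5,938.95 = $18,641.95
Ending inventory: 62 @ $25.55 + 107 @ $25.25 + 73 @ $20.55 + 132 @ $24.55 + 395 @ $23.85 = $18,447.35

Ending inventory = $18,447.35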